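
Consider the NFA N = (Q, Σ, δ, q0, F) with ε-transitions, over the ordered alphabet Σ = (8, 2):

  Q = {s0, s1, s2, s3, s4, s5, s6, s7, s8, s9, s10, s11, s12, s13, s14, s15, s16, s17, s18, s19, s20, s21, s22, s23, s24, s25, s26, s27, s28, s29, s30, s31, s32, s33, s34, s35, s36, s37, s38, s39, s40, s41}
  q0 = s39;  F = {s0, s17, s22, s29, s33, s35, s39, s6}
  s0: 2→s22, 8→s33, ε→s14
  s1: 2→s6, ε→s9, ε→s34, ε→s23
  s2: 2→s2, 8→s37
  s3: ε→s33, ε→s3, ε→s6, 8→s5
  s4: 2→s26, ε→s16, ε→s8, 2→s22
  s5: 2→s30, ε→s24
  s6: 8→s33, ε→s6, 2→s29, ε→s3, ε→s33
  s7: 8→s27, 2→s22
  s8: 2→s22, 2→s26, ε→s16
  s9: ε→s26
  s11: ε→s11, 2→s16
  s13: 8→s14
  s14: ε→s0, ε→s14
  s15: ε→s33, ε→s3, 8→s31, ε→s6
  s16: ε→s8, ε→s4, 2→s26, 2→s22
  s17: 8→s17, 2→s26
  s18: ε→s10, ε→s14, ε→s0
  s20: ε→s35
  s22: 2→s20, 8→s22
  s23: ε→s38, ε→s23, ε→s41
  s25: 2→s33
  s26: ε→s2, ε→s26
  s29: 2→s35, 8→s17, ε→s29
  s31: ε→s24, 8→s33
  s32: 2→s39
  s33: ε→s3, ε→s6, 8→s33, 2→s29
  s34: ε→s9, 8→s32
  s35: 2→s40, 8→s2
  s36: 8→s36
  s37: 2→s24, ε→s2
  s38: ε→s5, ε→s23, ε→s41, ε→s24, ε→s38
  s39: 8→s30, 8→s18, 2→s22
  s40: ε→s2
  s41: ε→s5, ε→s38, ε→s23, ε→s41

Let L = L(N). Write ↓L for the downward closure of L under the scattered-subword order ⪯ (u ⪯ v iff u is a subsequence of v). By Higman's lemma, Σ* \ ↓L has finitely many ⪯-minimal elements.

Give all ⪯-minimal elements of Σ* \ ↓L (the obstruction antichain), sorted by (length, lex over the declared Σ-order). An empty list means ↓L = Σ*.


min(Σ*\↓L) = [228, 222, 88282].

|Q|=42, |F|=8, |δ|=87 (48 ε).
min D↑ (8 st, q0=0, F={6}): 0:8→1,2→2 1:8→3,2→2 2:8→2,2→4 3:8→3,2→5 4:8→6,2→6 5:8→7,2→4 6:8→6,2→6 7:8→7,2→6 (ε-aug+det+¬).
'228': run [20, 11, 7, 3] end={s2,s24,s37} ∉↓L; 3/3 deletions ∈↓L.
'222': run [20, 11, 7, 4] end={s2,s24,s37,s40} — reject; 3/3 deletions ∈↓L.
'88282': |S_i|=[20, 19, 15, 10, 5, 4] end={s2,s24,s26,s37} — reject; 5/5 single-dels accept.
3 words, ⪯-incomp.


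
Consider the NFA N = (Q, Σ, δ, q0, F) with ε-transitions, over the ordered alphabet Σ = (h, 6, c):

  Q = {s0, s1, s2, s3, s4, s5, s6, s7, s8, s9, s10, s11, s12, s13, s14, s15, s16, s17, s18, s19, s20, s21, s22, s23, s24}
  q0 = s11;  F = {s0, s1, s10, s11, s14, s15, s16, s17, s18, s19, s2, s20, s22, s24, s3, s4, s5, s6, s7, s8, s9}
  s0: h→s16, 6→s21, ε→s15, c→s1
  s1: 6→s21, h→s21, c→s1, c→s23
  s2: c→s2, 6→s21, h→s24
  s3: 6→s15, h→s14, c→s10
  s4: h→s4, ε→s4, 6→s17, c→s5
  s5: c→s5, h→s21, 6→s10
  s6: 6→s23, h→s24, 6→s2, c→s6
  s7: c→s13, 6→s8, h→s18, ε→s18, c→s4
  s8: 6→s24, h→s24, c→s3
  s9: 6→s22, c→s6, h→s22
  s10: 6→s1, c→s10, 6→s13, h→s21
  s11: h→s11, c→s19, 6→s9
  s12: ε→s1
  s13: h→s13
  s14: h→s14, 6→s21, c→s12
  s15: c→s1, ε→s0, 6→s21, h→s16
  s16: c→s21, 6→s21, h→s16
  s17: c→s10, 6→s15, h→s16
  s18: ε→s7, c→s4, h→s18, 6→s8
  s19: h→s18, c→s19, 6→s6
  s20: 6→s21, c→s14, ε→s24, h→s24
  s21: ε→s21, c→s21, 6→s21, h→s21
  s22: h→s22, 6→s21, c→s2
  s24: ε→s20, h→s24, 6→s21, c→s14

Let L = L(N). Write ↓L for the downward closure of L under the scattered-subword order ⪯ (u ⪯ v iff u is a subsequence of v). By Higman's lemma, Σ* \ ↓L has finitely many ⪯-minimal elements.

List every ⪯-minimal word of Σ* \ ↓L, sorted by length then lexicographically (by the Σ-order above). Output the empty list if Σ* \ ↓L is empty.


min(Σ*\↓L) = [6h6, 666, chcch, chc6hc].

|Q|=25, |F|=21, |δ|=80 (9 ε).
min D↑ (19 st, q0=0, F={6}): 0:h→0,6→1,c→2 1:h→3,6→3,c→4 2:h→5,6→4,c→2 3:h→3,6→6,c→7 4:h→8,6→7,c→4 5:h→5,6→9,c→10 6:h→6,6→6,c→6 7:h→8,6→6,c→7 8:h→8,6→6,c→11 9:h→8,6→8,c→12 10:h→10,6→13,c→14 11:h→11,6→6,c→15 12:h→11,6→16,c→17 13:h→18,6→16,c→17 14:h→6,6→17,c→14 15:h→6,6→6,c→15 16:h→18,6→6,c→15 17:h→6,6→15,c→17 18:h→18,6→6,c→6 [Hopcroft].
'6h6': run [25, 19, 11, 1] end={s21} rej; 3/3 single-dels accept.
'666': run [25, 19, 13, 1] end={s21} ∉↓L; 3/3 del acc.
'chcch': run [25, 22, 19, 14, 7, 2] end={s13,s21} rej; 5/5 single-dels accept.
'chc6hc': run [25, 22, 19, 14, 9, 3, 1] end={s21} ∉↓L; 6/6 deletions ∈↓L.
4 words, ⪯-incomp.


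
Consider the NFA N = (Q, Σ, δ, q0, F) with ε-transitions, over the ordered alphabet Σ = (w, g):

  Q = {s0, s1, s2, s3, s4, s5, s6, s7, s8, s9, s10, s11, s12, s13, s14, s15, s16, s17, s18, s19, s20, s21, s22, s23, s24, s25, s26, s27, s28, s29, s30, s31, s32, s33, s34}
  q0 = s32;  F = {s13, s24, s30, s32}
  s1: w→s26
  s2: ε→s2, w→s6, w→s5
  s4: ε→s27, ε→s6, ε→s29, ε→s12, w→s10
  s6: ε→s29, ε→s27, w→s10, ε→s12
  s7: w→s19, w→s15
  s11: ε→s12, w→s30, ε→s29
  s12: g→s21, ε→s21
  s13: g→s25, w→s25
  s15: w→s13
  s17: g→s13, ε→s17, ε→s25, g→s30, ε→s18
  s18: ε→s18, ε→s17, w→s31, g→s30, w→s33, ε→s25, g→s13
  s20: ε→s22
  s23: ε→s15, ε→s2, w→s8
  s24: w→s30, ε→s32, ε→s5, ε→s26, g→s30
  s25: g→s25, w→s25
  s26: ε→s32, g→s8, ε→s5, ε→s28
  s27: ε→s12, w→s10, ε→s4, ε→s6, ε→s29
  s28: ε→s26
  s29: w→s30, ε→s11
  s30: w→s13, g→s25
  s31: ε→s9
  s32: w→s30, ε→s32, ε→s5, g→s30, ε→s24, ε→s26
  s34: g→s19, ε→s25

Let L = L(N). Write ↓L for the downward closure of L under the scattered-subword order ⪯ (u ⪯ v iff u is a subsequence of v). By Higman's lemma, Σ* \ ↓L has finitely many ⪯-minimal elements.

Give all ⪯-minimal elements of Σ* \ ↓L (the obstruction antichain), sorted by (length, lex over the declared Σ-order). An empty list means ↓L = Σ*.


|Q|=35, |F|=4, |δ|=69 (38 ε).
min D↑ (4 st, q0=0, F={3}): 0:w→1,g→1 1:w→2,g→3 2:w→3,g→3 3:w→3,g→3 (ε-aug+det+¬).
'wg': run [9, 3, 1] end={s25} — reject; 2/2 single-dels accept.
'gg': |S_i|=[9, 4, 1] end={s25} ∉↓L; 2/2 single-dels accept.
'www': |S_i|=[9, 3, 2, 1] end={s25} rej; 3/3 del acc.
'gww': run [9, 4, 2, 1] end={s25} ∉↓L; 3/3 deletions ∈↓L.
4 minimals (antichain).

Antichain: [wg, gg, www, gww].


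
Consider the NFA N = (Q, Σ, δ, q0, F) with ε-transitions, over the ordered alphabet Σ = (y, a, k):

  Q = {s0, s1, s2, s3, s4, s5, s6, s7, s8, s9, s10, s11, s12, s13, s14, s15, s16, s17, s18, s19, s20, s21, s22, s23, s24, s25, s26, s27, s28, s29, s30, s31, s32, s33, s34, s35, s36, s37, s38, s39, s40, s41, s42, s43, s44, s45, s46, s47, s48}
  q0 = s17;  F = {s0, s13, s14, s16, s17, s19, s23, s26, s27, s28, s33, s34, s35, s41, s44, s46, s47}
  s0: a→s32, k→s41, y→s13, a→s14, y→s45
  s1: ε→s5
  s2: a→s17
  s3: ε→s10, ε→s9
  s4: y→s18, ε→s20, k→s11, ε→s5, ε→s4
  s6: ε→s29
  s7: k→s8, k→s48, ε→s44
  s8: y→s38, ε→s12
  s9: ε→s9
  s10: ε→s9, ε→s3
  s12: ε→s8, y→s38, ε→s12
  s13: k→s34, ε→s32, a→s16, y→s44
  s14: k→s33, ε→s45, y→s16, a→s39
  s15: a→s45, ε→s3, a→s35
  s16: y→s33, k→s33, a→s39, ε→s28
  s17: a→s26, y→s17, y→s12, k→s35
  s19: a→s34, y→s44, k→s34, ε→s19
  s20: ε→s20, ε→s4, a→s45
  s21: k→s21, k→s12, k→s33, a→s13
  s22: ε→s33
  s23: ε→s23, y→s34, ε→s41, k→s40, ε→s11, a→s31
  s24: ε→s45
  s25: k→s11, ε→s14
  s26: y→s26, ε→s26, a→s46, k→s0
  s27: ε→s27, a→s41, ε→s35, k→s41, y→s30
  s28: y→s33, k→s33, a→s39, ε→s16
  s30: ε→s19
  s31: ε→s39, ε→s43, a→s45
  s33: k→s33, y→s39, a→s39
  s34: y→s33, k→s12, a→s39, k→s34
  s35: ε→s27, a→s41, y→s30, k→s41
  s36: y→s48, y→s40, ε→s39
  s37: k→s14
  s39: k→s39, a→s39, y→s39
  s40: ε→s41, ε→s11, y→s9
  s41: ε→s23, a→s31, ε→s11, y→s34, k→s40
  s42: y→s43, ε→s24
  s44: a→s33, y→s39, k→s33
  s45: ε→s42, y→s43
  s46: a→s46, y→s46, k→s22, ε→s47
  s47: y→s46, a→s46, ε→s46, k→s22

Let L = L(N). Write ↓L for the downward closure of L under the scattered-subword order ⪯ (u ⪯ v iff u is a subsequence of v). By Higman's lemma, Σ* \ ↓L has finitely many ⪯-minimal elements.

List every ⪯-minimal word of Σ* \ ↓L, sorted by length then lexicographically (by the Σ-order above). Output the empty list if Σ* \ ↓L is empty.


|Q|=49, |F|=17, |δ|=124 (44 ε).
min D↑ (14 st, q0=0, F={12}): 0:y→0,a→1,k→2 1:y→1,a→3,k→4 2:y→5,a→6,k→6 3:y→3,a→3,k→7 4:y→8,a→9,k→6 5:y→10,a→11,k→11 6:y→11,a→12,k→6 7:y→12,a→12,k→7 8:y→10,a→13,k→11 9:y→13,a→12,k→7 10:y→12,a→7,k→7 11:y→7,a→12,k→11 12:y→12,a→12,k→12 13:y→7,a→12,k→7 (ε-aug+det+¬).
'kaa': |S_i|=[32, 28, 20, 6] end={s24,s31,s39,s42,s43,s45} rej; 3/3 del acc.
'kka': |S_i|=[32, 28, 16, 6] end={s24,s31,s39,s42,s43,s45} ∉↓L; 3/3 single-dels accept.
'aaky': |S_i|=[32, 27, 14, 3, 1] end={s39} rej; 4/4 deletions ∈↓L.
'aaka': N↓-sim [32, 27, 14, 3, 1] end={s39} ∉↓L; 4/4 single-dels accept.
'kyyy': |S_i|=[32, 28, 18, 5, 1] end={s39} rej; 4/4 del acc.
5 minimals (antichain).

A = [kaa, kka, aaky, aaka, kyyy].


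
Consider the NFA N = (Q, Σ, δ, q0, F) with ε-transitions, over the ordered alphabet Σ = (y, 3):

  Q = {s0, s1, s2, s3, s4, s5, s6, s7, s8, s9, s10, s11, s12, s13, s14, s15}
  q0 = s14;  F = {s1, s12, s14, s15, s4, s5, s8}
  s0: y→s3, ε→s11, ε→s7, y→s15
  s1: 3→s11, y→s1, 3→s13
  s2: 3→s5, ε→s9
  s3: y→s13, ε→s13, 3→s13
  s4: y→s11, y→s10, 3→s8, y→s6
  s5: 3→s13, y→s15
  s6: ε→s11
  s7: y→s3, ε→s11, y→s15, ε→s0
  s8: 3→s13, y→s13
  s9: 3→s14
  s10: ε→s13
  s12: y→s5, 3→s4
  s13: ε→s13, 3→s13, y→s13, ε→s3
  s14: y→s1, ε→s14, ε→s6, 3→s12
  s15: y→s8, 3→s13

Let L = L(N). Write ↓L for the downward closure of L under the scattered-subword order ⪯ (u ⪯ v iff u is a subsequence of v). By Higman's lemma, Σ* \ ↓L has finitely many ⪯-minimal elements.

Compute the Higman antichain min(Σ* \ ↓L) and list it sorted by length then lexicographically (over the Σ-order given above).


min(Σ*\↓L) = [y3, 33y, 3333, 3yyyy].

|Q|=16, |F|=7, |δ|=39 (12 ε).
min D↑ (8 st, q0=0, F={3}): 0:y→1,3→2 1:y→1,3→3 2:y→4,3→5 3:y→3,3→3 4:y→6,3→3 5:y→3,3→7 6:y→7,3→3 7:y→3,3→3 (ε-aug+det+¬).
'y3': N↓-sim [12, 9, 3] end={s11,s13,s3} — reject; 2/2 deletions ∈↓L.
'33y': |S_i|=[12, 10, 7, 5] end={s10,s11,s13,s3,s6} rej; 3/3 single-dels accept.
'3333': run [12, 10, 7, 3, 2] end={s13,s3} — reject; 4/4 deletions ∈↓L.
'3yyyy': run [12, 10, 8, 4, 3, 2] end={s13,s3} rej; 5/5 del acc.
4 minimals (antichain).


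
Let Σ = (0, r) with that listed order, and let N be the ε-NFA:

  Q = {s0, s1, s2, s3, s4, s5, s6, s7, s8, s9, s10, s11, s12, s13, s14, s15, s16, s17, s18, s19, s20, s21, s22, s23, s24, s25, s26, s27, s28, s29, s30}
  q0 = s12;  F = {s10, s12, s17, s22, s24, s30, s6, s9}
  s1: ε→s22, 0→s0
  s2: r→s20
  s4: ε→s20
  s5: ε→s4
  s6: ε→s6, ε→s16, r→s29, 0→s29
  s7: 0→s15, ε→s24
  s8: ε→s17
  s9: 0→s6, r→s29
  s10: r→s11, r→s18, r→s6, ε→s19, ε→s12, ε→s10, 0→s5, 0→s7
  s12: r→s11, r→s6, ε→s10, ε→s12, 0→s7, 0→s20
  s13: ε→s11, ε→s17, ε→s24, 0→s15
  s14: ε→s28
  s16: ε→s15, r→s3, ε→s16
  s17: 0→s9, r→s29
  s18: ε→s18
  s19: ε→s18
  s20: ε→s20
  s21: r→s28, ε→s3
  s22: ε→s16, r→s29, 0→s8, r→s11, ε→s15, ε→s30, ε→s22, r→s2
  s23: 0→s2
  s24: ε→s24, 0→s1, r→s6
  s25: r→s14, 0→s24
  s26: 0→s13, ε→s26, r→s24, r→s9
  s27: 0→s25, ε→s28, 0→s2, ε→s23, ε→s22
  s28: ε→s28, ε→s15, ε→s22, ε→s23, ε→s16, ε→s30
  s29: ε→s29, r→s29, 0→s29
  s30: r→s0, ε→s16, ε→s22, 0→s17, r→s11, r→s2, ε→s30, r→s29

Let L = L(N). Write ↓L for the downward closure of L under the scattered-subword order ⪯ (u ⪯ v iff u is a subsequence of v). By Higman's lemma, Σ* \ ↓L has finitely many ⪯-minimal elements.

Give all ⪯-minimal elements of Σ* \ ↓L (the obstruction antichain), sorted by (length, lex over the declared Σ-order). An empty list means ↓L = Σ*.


A = [r0, rr, 00r, 000000].

|Q|=31, |F|=8, |δ|=83 (41 ε).
min D↑ (7 st, q0=0, F={4}): 0:0→1,r→2 1:0→3,r→2 2:0→4,r→4 3:0→5,r→4 4:0→4,r→4 5:0→6,r→4 6:0→2,r→4.
'r0': N↓-sim [23, 10, 1] end={s29} ∉↓L; 2/2 deletions ∈↓L.
'rr': |S_i|=[23, 10, 3] end={s20,s29,s3} ∉↓L; 2/2 deletions ∈↓L.
'00r': run [23, 19, 15, 6] end={s0,s11,s2,s20,s29,s3} rej; 3/3 single-dels accept.
'000000': N↓-sim [23, 19, 15, 9, 6, 5, 1] end={s29} rej; 6/6 del acc.
4 words, ⪯-incomp.


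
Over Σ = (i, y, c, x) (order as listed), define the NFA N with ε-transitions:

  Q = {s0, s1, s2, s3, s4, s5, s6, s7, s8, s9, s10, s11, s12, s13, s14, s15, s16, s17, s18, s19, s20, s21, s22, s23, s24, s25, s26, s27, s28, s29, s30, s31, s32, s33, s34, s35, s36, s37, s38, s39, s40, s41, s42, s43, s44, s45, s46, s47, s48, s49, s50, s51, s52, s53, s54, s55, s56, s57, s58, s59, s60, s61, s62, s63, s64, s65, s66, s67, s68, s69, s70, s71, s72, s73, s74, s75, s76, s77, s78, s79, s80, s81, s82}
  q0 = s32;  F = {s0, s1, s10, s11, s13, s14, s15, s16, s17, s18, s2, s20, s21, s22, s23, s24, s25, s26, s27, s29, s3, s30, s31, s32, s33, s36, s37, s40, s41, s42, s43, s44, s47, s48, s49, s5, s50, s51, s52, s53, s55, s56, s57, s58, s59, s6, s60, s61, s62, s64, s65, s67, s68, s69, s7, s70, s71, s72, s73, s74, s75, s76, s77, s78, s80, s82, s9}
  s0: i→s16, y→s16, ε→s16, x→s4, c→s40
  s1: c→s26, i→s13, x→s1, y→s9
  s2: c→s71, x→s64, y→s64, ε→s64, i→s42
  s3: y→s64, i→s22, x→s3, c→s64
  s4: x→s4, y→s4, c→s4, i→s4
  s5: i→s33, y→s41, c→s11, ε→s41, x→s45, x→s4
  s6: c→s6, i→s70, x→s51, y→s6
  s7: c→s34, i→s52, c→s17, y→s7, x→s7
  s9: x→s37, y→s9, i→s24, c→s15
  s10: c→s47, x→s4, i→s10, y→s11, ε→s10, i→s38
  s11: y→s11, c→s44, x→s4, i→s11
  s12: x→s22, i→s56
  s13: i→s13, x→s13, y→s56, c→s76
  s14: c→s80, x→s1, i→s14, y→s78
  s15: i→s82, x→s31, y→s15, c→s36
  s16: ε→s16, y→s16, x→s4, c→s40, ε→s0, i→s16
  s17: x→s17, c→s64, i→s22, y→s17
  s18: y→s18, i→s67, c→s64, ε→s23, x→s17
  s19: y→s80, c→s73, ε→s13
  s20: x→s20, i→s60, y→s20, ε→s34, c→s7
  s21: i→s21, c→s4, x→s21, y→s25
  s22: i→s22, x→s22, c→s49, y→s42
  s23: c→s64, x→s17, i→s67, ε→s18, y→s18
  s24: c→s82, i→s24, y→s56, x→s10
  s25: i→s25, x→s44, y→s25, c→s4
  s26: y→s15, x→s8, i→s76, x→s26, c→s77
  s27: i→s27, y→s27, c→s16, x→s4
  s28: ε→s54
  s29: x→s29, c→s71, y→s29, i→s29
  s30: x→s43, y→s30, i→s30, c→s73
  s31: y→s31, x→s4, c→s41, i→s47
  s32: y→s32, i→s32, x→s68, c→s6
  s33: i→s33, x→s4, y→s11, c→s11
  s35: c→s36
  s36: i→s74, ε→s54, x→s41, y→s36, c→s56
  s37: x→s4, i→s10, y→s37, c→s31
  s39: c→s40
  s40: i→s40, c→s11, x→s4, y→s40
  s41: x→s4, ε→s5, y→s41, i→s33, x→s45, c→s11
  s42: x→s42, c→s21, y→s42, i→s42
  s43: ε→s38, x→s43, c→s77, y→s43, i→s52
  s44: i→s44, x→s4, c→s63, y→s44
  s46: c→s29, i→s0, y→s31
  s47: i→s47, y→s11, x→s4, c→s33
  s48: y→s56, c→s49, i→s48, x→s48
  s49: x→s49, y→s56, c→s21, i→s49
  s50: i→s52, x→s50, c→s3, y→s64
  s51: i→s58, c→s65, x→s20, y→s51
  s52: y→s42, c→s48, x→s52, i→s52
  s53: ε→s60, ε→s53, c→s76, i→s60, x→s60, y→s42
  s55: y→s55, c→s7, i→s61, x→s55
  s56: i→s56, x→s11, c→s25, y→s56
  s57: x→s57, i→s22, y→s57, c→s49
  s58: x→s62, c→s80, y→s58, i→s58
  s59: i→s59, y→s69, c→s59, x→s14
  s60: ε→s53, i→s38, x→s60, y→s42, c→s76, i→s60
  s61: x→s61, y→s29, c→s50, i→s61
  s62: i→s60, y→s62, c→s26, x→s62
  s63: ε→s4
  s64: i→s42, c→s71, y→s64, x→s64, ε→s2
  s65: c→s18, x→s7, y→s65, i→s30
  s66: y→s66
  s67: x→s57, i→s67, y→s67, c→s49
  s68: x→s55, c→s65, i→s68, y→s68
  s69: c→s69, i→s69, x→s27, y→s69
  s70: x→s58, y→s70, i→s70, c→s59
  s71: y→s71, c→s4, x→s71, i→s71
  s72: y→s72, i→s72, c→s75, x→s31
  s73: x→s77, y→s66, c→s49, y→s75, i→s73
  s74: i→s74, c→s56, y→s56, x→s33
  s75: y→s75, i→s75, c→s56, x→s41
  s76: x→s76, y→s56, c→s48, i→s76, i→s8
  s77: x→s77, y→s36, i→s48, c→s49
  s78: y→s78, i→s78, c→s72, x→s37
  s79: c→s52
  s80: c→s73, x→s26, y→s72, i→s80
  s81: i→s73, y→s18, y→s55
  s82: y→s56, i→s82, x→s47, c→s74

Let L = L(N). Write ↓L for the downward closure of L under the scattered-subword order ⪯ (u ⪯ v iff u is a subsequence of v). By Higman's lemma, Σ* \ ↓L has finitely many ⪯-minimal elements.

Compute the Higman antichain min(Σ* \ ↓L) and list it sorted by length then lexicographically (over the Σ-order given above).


|Q|=83, |F|=67, |δ|=313 (19 ε).
min D↑ (63 st, q0=0, F={43}): 0:i→0,y→0,c→1,x→2 1:i→3,y→1,c→1,x→4 2:i→2,y→2,c→5,x→6 3:i→3,y→3,c→7,x→8 4:i→8,y→4,c→5,x→9 5:i→10,y→5,c→11,x→12 6:i→13,y→6,c→12,x→6 7:i→7,y→14,c→7,x→15 8:i→8,y→8,c→16,x→17 9:i→18,y→9,c→12,x→9 10:i→10,y→10,c→19,x→20 11:i→21,y→11,c→22,x→23 12:i→24,y→12,c→23,x→12 13:i→13,y→25,c→26,x→13 14:i→14,y→14,c→14,x→27 15:i→15,y→28,c→16,x→29 16:i→16,y→30,c→19,x→31 17:i→18,y→17,c→31,x→17 18:i→18,y→32,c→33,x→18 19:i→19,y→34,c→35,x→36 20:i→24,y→20,c→36,x→20 21:i→21,y→21,c→35,x→37 22:i→32,y→22,c→38,x→22 23:i→39,y→23,c→22,x→23 24:i→24,y→32,c→40,x→24 25:i→25,y→25,c→38,x→25 26:i→24,y→22,c→41,x→26 27:i→27,y→27,c→42,x→43 28:i→28,y→28,c→30,x→44 29:i→45,y→46,c→31,x→29 30:i→30,y→30,c→34,x→47 31:i→33,y→48,c→36,x→31 32:i→32,y→32,c→49,x→32 33:i→33,y→50,c→40,x→33 34:i→34,y→34,c→50,x→51 35:i→35,y→50,c→49,x→35 36:i→40,y→52,c→35,x→36 37:i→39,y→37,c→35,x→37 38:i→38,y→38,c→43,x→38 39:i→39,y→32,c→35,x→39 40:i→40,y→50,c→35,x→40 41:i→39,y→22,c→22,x→41 42:i→42,y→42,c→53,x→43 43:i→43,y→43,c→43,x→43 44:i→54,y→44,c→47,x→43 45:i→45,y→50,c→33,x→45 46:i→55,y→46,c→48,x→44 47:i→56,y→47,c→51,x→43 48:i→57,y→48,c→52,x→47 49:i→49,y→58,c→43,x→49 50:i→50,y→50,c→58,x→59 51:i→60,y→51,c→59,x→43 52:i→61,y→52,c→50,x→51 53:i→53,y→53,c→59,x→43 54:i→54,y→59,c→56,x→43 55:i→55,y→50,c→57,x→54 56:i→56,y→59,c→60,x→43 57:i→57,y→50,c→61,x→56 58:i→58,y→58,c→43,x→62 59:i→59,y→59,c→62,x→43 60:i→60,y→59,c→59,x→43 61:i→61,y→50,c→50,x→60 62:i→62,y→62,c→43,x→43.
'cicyxx': |S_i|=[75, 70, 57, 44, 31, 17, 2] end={s4,s45} ∉↓L; 6/6 single-dels accept.
'xccccc': |S_i|=[75, 70, 51, 33, 12, 6, 2] end={s4,s63} ∉↓L; 6/6 single-dels accept.
'xxiycc': N↓-sim [75, 70, 51, 31, 12, 6, 2] end={s4,s63} ∉↓L; 6/6 single-dels accept.
3 obstructions.

A = [cicyxx, xccccc, xxiycc].


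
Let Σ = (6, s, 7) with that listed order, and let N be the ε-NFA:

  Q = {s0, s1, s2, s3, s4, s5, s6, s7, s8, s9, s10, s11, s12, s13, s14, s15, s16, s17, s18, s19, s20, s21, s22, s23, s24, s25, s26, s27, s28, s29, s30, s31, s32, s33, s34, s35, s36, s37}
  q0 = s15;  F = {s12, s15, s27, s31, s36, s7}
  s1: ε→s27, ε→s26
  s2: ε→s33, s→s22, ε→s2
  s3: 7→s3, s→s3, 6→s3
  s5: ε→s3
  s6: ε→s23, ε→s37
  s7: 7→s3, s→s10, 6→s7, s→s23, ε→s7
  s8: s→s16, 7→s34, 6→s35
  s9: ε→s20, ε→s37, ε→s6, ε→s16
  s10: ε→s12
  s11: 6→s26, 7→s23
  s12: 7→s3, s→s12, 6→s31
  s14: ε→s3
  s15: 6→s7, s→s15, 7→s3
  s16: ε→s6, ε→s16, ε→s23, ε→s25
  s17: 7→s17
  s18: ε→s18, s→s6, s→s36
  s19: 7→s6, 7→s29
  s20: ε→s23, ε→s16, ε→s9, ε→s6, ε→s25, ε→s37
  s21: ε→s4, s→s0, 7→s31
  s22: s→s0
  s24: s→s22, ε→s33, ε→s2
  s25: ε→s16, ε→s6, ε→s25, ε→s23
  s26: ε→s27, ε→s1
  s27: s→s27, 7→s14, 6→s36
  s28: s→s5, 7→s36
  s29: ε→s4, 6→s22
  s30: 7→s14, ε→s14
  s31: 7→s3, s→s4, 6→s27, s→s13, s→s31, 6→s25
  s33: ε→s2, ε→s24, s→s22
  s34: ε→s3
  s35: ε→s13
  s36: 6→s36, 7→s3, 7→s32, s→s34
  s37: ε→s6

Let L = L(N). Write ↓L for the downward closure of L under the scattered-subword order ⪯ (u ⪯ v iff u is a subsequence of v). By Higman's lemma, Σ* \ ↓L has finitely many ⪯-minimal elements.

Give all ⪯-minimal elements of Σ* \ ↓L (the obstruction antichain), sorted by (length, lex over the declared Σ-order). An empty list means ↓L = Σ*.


|Q|=38, |F|=6, |δ|=87 (41 ε).
min D↑ (7 st, q0=0, F={2}): 0:6→1,s→0,7→2 1:6→1,s→3,7→2 2:6→2,s→2,7→2 3:6→4,s→3,7→2 4:6→5,s→4,7→2 5:6→6,s→5,7→2 6:6→6,s→2,7→2 [Hopcroft].
'7': |S_i|=[18, 3] end={s14,s3,s32} rej; 1/1 del acc.
'6s666s': N↓-sim [18, 17, 16, 14, 11, 4, 2] end={s3,s34} ∉↓L; 6/6 del acc.
2 words, ⪯-incomp.

A = [7, 6s666s].


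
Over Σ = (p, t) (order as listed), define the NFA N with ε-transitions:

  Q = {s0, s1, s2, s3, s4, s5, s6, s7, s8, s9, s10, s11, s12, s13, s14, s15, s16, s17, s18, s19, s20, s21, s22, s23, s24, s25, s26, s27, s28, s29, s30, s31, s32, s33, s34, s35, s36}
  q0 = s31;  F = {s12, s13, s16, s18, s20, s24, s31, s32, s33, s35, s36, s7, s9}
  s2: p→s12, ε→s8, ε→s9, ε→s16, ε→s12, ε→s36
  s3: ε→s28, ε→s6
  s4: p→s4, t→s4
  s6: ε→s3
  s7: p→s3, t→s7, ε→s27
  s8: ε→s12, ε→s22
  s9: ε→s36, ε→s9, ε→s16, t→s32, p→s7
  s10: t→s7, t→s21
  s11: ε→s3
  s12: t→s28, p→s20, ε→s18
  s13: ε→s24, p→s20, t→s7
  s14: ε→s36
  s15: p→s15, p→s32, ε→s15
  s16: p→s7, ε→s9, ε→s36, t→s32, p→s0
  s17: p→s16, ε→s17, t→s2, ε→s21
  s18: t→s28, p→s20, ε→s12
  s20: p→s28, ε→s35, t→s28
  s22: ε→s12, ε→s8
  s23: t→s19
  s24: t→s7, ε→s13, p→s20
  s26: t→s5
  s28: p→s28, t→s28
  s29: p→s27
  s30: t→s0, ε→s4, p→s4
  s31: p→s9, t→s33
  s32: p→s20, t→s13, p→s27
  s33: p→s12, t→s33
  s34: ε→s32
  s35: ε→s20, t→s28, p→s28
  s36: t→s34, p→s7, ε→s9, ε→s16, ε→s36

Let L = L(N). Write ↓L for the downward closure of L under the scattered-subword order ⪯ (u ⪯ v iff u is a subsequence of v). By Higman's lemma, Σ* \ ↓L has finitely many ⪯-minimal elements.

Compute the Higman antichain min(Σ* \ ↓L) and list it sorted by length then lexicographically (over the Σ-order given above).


A = [ppp, tpt, ptttp].

|Q|=37, |F|=13, |δ|=78 (34 ε).
min D↑ (9 st, q0=0, F={6}): 0:p→1,t→2 1:p→3,t→4 2:p→5,t→2 3:p→6,t→3 4:p→7,t→8 5:p→7,t→6 6:p→6,t→6 7:p→6,t→6 8:p→7,t→3 [Hopcroft].
'ppp': |S_i|=[19, 17, 8, 3] end={s28,s3,s6} — reject; 3/3 del acc.
'tpt': N↓-sim [19, 14, 8, 1] end={s28} rej; 3/3 deletions ∈↓L.
'ptttp': N↓-sim [19, 17, 11, 9, 5, 3] end={s28,s3,s6} rej; 5/5 del acc.
3 obstructions.


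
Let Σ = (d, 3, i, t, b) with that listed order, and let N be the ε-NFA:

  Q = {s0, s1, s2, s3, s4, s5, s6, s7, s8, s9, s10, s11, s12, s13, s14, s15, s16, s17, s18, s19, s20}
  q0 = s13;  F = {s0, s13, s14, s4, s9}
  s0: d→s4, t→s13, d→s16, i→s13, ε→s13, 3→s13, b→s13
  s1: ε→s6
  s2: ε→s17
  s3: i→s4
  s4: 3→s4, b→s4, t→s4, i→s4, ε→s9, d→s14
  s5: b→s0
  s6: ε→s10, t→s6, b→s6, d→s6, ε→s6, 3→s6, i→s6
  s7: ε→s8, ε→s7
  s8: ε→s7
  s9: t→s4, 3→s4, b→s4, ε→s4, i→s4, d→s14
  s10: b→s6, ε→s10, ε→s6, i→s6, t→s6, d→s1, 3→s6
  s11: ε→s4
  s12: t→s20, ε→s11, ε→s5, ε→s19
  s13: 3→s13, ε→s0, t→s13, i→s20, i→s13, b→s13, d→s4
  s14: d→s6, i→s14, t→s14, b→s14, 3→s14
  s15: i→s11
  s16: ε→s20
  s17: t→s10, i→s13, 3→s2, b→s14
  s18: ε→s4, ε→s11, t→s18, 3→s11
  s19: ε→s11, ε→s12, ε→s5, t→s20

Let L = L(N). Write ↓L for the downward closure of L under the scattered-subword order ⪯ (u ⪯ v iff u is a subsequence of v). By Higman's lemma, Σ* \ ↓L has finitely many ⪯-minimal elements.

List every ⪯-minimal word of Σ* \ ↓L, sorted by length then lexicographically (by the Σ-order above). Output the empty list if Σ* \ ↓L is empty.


A = [ddd].

|Q|=21, |F|=5, |δ|=71 (23 ε).
min D↑ (4 st, q0=0, F={3}): 0:d→1,3→0,i→0,t→0,b→0 1:d→2,3→1,i→1,t→1,b→1 2:d→3,3→2,i→2,t→2,b→2 3:d→3,3→3,i→3,t→3,b→3 (ε-aug+det+¬).
'ddd': run [10, 8, 4, 3] end={s1,s10,s6} — reject; 3/3 single-dels accept.
1 words, ⪯-incomp.


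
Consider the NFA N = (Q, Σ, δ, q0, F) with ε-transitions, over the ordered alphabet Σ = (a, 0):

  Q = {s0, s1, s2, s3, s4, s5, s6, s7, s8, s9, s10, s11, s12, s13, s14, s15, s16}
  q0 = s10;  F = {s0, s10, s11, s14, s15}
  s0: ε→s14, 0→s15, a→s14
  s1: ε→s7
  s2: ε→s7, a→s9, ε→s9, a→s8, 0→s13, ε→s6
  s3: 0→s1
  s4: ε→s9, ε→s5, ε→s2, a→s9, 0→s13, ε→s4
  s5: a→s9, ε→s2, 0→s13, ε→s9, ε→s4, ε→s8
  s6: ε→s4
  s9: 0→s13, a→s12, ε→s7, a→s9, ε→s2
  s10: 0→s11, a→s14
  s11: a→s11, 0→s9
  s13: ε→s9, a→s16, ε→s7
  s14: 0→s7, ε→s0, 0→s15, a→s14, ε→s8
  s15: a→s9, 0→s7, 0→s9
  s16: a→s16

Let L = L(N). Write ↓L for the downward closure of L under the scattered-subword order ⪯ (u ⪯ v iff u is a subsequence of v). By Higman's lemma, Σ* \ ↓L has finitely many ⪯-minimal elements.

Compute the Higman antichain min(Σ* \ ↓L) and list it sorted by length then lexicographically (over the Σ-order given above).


|Q|=17, |F|=5, |δ|=45 (20 ε).
min D↑ (5 st, q0=0, F={4}): 0:a→1,0→2 1:a→1,0→3 2:a→2,0→4 3:a→4,0→4 4:a→4,0→4 (ε-aug+det+¬).
'00': |S_i|=[15, 12, 10] end={s12,s13,s16,s2,s4,s5,s6,s7,s8,s9} ∉↓L; 2/2 del acc.
'a0a': N↓-sim [15, 14, 11, 10] end={s12,s13,s16,s2,s4,s5,s6,s7,s8,s9} — reject; 3/3 deletions ∈↓L.
2 obstructions.

A = [00, a0a].


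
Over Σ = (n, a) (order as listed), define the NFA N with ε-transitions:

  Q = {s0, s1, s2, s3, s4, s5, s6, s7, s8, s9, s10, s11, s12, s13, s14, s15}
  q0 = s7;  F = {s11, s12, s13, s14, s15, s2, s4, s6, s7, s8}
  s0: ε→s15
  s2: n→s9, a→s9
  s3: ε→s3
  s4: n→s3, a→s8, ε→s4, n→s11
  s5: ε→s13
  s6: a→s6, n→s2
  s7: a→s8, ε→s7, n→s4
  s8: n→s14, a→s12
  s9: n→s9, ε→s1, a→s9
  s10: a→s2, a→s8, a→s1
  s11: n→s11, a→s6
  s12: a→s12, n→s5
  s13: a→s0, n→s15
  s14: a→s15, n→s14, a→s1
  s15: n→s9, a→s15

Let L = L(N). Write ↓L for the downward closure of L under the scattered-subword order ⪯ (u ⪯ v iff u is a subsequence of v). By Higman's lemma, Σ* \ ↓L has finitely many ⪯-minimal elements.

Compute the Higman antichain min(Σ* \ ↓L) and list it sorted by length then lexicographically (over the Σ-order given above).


A = [anan, nnann, nnana, aannn].

|Q|=16, |F|=10, |δ|=33 (6 ε).
min D↑ (11 st, q0=0, F={10}): 0:n→1,a→2 1:n→3,a→2 2:n→4,a→5 3:n→3,a→6 4:n→4,a→7 5:n→8,a→5 6:n→9,a→6 7:n→10,a→7 8:n→7,a→7 9:n→10,a→10 10:n→10,a→10.
'anan': N↓-sim [15, 11, 8, 4, 2] end={s1,s9} — reject; 4/4 del acc.
'nnann': run [15, 14, 11, 6, 3, 2] end={s1,s9} — reject; 5/5 single-dels accept.
'nnana': N↓-sim [15, 14, 11, 6, 3, 2] end={s1,s9} ∉↓L; 5/5 single-dels accept.
'aannn': N↓-sim [15, 11, 9, 7, 3, 2] end={s1,s9} ∉↓L; 5/5 del acc.
4 obstructions.


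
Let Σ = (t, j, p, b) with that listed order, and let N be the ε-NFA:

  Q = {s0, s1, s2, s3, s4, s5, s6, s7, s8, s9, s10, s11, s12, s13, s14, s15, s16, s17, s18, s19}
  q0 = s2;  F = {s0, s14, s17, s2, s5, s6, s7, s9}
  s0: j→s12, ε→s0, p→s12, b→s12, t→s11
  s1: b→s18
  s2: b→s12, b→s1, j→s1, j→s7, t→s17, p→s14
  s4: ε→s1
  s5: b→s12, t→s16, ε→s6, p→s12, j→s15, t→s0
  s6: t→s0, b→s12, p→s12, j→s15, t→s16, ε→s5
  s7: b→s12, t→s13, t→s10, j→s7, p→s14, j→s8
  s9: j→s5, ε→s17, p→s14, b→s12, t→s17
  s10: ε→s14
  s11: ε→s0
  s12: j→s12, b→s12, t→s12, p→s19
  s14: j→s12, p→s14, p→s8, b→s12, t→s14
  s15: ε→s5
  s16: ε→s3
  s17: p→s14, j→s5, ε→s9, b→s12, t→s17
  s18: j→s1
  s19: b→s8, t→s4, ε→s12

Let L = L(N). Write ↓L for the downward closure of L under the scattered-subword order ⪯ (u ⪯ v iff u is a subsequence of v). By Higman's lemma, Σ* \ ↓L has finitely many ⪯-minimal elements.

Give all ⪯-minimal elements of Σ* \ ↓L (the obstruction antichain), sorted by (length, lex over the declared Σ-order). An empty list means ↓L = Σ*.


|Q|=20, |F|=8, |δ|=58 (11 ε).
min D↑ (7 st, q0=0, F={4}): 0:t→1,j→2,p→3,b→4 1:t→1,j→5,p→3,b→4 2:t→3,j→2,p→3,b→4 3:t→3,j→4,p→3,b→4 4:t→4,j→4,p→4,b→4 5:t→6,j→5,p→4,b→4 6:t→6,j→4,p→4,b→4 (ε-aug+det+¬).
'b': run [20, 6] end={s1,s12,s18,s19,s4,s8} — reject; 1/1 single-dels accept.
'pj': run [20, 7, 6] end={s1,s12,s18,s19,s4,s8} ∉↓L; 2/2 deletions ∈↓L.
'tjp': N↓-sim [20, 18, 13, 6] end={s1,s12,s18,s19,s4,s8} ∉↓L; 3/3 single-dels accept.
'jtj': N↓-sim [20, 17, 13, 6] end={s1,s12,s18,s19,s4,s8} rej; 3/3 deletions ∈↓L.
4 minimals (antichain).

Antichain: [b, pj, tjp, jtj].


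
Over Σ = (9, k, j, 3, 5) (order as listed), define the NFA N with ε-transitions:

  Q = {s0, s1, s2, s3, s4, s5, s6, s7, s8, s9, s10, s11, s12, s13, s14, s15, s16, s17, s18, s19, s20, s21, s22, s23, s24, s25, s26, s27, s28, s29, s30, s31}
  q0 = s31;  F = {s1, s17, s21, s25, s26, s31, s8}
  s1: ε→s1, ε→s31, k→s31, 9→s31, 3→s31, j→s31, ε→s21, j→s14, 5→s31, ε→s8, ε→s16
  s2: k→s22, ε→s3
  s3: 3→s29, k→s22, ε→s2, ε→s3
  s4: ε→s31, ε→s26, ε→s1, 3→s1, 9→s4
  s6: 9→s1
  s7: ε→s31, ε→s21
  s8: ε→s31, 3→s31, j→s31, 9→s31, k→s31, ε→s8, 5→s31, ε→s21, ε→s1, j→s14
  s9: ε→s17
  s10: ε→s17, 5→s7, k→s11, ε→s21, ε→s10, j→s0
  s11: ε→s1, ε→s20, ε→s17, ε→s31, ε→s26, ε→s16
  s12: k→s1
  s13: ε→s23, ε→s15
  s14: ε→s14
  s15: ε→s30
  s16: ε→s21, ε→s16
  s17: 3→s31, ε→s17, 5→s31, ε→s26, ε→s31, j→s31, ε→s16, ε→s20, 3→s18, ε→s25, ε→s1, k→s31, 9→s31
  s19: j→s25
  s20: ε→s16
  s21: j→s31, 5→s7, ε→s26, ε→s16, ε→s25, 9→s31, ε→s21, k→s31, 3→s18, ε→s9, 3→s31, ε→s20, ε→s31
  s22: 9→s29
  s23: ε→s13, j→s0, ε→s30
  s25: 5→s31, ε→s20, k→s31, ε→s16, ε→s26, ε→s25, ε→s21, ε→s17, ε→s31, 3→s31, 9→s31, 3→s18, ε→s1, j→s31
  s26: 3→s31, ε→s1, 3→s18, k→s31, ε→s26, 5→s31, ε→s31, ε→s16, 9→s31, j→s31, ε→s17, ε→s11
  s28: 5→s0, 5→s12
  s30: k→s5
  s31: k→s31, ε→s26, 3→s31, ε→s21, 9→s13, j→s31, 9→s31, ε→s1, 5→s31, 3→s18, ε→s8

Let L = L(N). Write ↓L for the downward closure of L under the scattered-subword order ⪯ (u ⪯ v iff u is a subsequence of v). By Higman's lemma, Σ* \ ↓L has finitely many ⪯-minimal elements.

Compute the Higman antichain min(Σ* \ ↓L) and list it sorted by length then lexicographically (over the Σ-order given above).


|Q|=32, |F|=7, |δ|=127 (68 ε).
min D↑ (1 st, q0=0, F={}): 0:9→0,k→0,j→0,3→0,5→0 (ε-aug+det+¬).
L(D↑) = ∅; no obstructions.

Antichain: [].


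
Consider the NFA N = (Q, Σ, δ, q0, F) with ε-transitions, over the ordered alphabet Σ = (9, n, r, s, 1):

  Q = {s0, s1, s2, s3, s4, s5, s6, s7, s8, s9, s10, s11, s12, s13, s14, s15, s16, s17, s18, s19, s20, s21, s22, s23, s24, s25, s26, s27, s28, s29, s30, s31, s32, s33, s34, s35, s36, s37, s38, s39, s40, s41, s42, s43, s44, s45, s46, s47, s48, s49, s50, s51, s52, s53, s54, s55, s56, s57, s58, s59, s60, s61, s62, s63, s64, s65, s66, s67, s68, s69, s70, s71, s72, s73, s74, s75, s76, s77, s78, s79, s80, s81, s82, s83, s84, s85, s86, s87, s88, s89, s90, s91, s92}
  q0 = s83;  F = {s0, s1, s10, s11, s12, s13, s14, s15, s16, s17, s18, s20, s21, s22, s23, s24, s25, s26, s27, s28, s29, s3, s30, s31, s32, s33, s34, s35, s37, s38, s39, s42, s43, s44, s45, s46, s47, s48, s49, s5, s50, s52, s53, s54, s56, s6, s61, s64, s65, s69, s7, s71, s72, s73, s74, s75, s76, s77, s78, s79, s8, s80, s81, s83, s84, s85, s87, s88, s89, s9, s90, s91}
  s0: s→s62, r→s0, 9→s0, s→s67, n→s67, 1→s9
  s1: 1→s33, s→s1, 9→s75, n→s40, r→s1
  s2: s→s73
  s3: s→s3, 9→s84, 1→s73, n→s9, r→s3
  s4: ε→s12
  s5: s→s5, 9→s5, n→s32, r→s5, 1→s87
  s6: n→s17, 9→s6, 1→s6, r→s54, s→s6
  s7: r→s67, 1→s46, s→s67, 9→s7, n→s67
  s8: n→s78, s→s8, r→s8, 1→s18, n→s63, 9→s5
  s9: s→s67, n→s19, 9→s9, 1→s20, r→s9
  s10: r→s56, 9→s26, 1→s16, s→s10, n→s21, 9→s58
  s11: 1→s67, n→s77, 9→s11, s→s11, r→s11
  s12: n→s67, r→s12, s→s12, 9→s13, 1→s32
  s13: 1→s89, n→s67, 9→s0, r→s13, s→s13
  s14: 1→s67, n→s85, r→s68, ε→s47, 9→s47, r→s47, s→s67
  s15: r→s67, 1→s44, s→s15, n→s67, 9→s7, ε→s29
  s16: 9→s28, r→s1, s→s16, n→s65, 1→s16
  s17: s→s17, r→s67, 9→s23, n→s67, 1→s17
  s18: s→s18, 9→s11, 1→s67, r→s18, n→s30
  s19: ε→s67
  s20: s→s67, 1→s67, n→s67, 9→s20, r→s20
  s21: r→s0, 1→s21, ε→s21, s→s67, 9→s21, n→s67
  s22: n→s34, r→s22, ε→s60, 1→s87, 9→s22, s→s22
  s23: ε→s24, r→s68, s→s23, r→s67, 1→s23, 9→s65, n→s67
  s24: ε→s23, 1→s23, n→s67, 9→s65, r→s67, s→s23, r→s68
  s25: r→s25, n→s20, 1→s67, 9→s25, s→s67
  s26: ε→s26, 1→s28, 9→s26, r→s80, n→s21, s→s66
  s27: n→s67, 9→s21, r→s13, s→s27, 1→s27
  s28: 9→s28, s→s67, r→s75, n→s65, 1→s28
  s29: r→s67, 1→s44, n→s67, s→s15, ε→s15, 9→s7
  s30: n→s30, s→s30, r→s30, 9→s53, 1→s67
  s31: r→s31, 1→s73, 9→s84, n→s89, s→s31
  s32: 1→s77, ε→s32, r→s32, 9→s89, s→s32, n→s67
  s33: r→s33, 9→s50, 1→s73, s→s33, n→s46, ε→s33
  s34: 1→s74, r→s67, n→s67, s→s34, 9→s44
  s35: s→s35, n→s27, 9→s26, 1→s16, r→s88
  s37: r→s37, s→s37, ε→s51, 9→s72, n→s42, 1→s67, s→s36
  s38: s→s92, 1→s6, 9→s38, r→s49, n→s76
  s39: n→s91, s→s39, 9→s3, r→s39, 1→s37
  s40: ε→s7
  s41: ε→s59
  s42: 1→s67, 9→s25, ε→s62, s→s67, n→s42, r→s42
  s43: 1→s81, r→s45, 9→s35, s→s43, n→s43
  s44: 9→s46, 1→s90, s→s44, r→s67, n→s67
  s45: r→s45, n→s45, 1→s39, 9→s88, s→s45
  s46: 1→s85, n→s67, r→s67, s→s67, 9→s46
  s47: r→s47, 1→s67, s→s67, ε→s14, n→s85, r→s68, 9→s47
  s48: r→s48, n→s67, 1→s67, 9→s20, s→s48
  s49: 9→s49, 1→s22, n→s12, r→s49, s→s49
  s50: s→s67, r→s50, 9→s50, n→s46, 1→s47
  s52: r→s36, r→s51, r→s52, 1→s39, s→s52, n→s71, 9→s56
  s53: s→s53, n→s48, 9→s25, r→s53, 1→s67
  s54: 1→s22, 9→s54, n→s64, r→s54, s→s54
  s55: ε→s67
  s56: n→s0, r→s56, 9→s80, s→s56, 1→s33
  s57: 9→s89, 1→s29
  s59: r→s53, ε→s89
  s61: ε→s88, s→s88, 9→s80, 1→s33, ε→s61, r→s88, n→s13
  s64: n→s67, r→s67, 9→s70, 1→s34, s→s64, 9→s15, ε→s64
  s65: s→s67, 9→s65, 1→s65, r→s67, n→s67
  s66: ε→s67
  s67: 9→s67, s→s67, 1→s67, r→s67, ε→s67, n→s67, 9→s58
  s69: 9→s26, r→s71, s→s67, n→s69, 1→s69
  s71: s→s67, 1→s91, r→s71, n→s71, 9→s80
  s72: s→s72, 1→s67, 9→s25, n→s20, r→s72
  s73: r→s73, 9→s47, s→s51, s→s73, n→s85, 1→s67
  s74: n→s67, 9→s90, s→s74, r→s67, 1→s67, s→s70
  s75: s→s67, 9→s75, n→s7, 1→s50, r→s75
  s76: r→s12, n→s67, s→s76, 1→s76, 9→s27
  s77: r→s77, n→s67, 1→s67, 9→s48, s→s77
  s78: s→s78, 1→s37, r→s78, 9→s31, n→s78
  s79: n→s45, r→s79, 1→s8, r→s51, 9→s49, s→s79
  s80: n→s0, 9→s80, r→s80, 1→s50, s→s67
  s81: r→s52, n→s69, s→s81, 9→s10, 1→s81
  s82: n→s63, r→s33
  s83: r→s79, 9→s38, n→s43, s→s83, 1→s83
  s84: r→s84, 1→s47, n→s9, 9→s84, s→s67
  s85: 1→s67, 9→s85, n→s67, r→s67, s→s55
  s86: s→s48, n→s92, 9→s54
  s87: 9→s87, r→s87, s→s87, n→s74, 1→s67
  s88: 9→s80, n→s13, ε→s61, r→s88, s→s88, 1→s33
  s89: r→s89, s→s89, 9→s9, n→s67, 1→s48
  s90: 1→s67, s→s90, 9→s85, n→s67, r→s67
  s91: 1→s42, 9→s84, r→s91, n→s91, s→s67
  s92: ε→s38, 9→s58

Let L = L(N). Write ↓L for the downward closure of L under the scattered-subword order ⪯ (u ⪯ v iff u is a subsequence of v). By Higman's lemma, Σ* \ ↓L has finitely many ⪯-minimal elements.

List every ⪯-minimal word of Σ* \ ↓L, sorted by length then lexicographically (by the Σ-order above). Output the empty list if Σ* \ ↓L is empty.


min(Σ*\↓L) = [9nn, 91nr, n99s, n1ns, r111].

|Q|=93, |F|=72, |δ|=416 (26 ε).
min D↑ (69 st, q0=0, F={12}): 0:9→1,n→2,r→3,s→0,1→0 1:9→1,n→4,r→5,s→1,1→6 2:9→7,n→2,r→8,s→2,1→9 3:9→5,n→8,r→3,s→3,1→10 4:9→11,n→12,r→13,s→4,1→4 5:9→5,n→13,r→5,s→5,1→14 6:9→6,n→15,r→16,s→6,1→6 7:9→17,n→11,r→18,s→7,1→19 8:9→18,n→8,r→8,s→8,1→20 9:9→21,n→22,r→23,s→9,1→9 10:9→24,n→25,r→10,s→10,1→26 11:9→27,n→12,r→28,s→11,1→11 12:9→12,n→12,r→12,s→12,1→12 13:9→28,n→12,r→13,s→13,1→29 14:9→14,n→30,r→14,s→14,1→31 15:9→32,n→12,r→12,s→15,1→15 16:9→16,n→33,r→16,s→16,1→14 17:9→17,n→27,r→34,s→12,1→35 18:9→34,n→28,r→18,s→18,1→36 19:9→35,n→37,r→38,s→19,1→19 20:9→39,n→40,r→20,s→20,1→41 21:9→17,n→27,r→42,s→21,1→19 22:9→17,n→22,r→43,s→12,1→22 23:9→42,n→43,r→23,s→23,1→20 24:9→24,n→29,r→24,s→24,1→31 25:9→44,n→25,r→25,s→25,1→41 26:9→45,n→46,r→26,s→26,1→12 27:9→27,n→12,r→47,s→12,1→27 28:9→47,n→12,r→28,s→28,1→48 29:9→48,n→12,r→29,s→29,1→49 30:9→50,n→12,r→12,s→30,1→51 31:9→31,n→51,r→31,s→31,1→12 32:9→37,n→12,r→12,s→32,1→32 33:9→52,n→12,r→12,s→33,1→30 34:9→34,n→47,r→34,s→12,1→53 35:9→35,n→37,r→54,s→12,1→35 36:9→53,n→55,r→36,s→36,1→56 37:9→37,n→12,r→12,s→12,1→37 38:9→54,n→57,r→38,s→38,1→36 39:9→58,n→59,r→39,s→39,1→56 40:9→58,n→40,r→40,s→12,1→60 41:9→61,n→60,r→41,s→41,1→12 42:9→34,n→47,r→42,s→42,1→36 43:9→34,n→43,r→43,s→12,1→40 44:9→58,n→48,r→44,s→44,1→56 45:9→45,n→49,r→45,s→45,1→12 46:9→62,n→46,r→46,s→46,1→12 47:9→47,n→12,r→47,s→12,1→59 48:9→59,n→12,r→48,s→48,1→63 49:9→63,n→12,r→49,s→49,1→12 50:9→55,n→12,r→12,s→50,1→64 51:9→64,n→12,r→12,s→51,1→12 52:9→57,n→12,r→12,s→52,1→50 53:9→53,n→55,r→53,s→12,1→65 54:9→54,n→57,r→54,s→12,1→53 55:9→55,n→12,r→12,s→12,1→66 56:9→65,n→66,r→56,s→56,1→12 57:9→57,n→12,r→12,s→12,1→55 58:9→58,n→59,r→58,s→12,1→65 59:9→59,n→12,r→59,s→12,1→67 60:9→68,n→60,r→60,s→12,1→12 61:9→68,n→67,r→61,s→61,1→12 62:9→68,n→63,r→62,s→62,1→12 63:9→67,n→12,r→63,s→63,1→12 64:9→66,n→12,r→12,s→64,1→12 65:9→65,n→66,r→65,s→12,1→12 66:9→66,n→12,r→12,s→12,1→12 67:9→67,n→12,r→67,s→12,1→12 68:9→68,n→67,r→68,s→12,1→12 [Hopcroft].
'9nn': run [86, 68, 34, 3] end={s19,s58,s67} rej; 3/3 deletions ∈↓L.
'91nr': run [86, 68, 49, 21, 3] end={s58,s67,s68} — reject; 4/4 deletions ∈↓L.
'n99s': N↓-sim [86, 72, 50, 24, 5] end={s55,s58,s62,s66,s67} — reject; 4/4 single-dels accept.
'n1ns': N↓-sim [86, 72, 59, 29, 5] end={s55,s58,s62,s66,s67} rej; 4/4 del acc.
'r111': run [86, 66, 46, 26, 2] end={s58,s67} ∉↓L; 4/4 single-dels accept.
5 minimals (antichain).
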